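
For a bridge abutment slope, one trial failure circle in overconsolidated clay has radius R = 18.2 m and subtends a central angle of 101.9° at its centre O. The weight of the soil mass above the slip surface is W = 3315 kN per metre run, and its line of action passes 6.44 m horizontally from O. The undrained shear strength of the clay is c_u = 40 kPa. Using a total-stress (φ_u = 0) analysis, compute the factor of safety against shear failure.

Taking moments about the centre O, the resisting moment is provided by the undrained shear strength acting along the arc:
Arc length L_a = R·θ = 18.2·(101.9°·π/180) = 18.2·1.7785 = 32.37 m
M_R = c_u·L_a·R = 40·32.37·18.2 = 23564.3 kN·m/m
M_D = W·d = 3315·6.44 = 21348.6 kN·m/m
FS = M_R / M_D = 23564.3 / 21348.6 = 1.104

FS = 1.10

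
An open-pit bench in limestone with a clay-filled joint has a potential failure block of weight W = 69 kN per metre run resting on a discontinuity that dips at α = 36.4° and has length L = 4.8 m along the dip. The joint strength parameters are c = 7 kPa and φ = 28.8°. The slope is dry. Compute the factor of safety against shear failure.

FS = 1.57

Resolving the block weight along and normal to the plane and applying the Mohr–Coulomb strength on the joint:
N' = W cosα = 69·cos36.4° = 55.5 kN/m
Driving force T = W sinα = 69·sin36.4° = 40.9 kN/m
Resisting force R = c·L + N'·tanφ = 7·4.8 + 55.5·tan28.8° = 33.6 + 30.5 = 64.1 kN/m
FS = R / T = 64.1 / 40.9 = 1.566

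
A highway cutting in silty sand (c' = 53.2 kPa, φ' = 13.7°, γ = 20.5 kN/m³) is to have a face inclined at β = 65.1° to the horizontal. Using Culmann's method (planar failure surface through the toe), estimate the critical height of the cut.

Culmann's analysis gives the critical failure plane at α_cr = (β + φ')/2 = (65.1 + 13.7)/2 = 39.4°, and the critical height
H_c = (4c'/γ) · sinβ cosφ' / [1 − cos(β − φ')]
    = (4·53.2/20.5) · sin65.1°·cos13.7° / [1 − cos(51.4°)]
    = 10.380 · 0.9070·0.9715 / [1 − 0.6239]
    = 10.380 · 0.8812 / 0.3761
    = 24.32 m

H_c = 24.32 m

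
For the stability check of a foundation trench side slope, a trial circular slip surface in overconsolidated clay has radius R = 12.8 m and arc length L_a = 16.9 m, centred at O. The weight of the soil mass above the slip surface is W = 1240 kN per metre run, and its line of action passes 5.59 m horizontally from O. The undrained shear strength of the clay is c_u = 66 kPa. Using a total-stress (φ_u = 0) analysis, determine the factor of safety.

Taking moments about the centre O, the resisting moment is provided by the undrained shear strength acting along the arc:
M_R = c_u·L_a·R = 66·16.90·12.8 = 14277.1 kN·m/m
M_D = W·d = 1240·5.59 = 6931.6 kN·m/m
FS = M_R / M_D = 14277.1 / 6931.6 = 2.060

FS = 2.06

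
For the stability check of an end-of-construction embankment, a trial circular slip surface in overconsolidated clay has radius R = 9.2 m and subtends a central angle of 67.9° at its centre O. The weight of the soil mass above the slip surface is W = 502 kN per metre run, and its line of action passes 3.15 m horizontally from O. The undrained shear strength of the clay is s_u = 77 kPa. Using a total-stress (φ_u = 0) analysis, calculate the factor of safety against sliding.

Taking moments about the centre O, the resisting moment is provided by the undrained shear strength acting along the arc:
Arc length L_a = R·θ = 9.2·(67.9°·π/180) = 9.2·1.1851 = 10.90 m
M_R = s_u·L_a·R = 77·10.90·9.2 = 7723.5 kN·m/m
M_D = W·d = 502·3.15 = 1581.3 kN·m/m
FS = M_R / M_D = 7723.5 / 1581.3 = 4.884

FS = 4.88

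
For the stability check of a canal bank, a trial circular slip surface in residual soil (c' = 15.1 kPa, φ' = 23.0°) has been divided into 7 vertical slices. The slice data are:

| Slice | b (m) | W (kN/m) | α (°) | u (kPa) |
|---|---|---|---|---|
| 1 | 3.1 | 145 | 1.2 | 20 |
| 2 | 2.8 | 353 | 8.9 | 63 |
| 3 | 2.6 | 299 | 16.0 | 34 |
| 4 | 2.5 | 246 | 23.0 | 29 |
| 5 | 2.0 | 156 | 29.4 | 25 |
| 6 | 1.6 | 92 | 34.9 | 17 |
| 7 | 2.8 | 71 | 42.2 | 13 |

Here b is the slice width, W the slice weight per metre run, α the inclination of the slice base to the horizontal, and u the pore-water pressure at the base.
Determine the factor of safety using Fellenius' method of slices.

Ordinary method of slices: FS = Σ[c'·Δl_i + (W_i cosα_i − u_i·Δl_i)·tanφ'] / Σ W_i sinα_i, with Δl_i = b_i / cosα_i.
Slice 1: Δl = 3.1/cos1.2° = 3.101 m; N'_1 = 145·cos1.2° − 20·3.101 = 83.0; c'Δl = 46.82; W sinα = 3.0
Slice 2: Δl = 2.8/cos8.9° = 2.834 m; N'_2 = 353·cos8.9° − 63·2.834 = 170.2; c'Δl = 42.80; W sinα = 54.6
Slice 3: Δl = 2.6/cos16.0° = 2.705 m; N'_3 = 299·cos16.0° − 34·2.705 = 195.5; c'Δl = 40.84; W sinα = 82.4
Slice 4: Δl = 2.5/cos23.0° = 2.716 m; N'_4 = 246·cos23.0° − 29·2.716 = 147.7; c'Δl = 41.01; W sinα = 96.1
Slice 5: Δl = 2.0/cos29.4° = 2.296 m; N'_5 = 156·cos29.4° − 25·2.296 = 78.5; c'Δl = 34.66; W sinα = 76.6
Slice 6: Δl = 1.6/cos34.9° = 1.951 m; N'_6 = 92·cos34.9° − 17·1.951 = 42.3; c'Δl = 29.46; W sinα = 52.6
Slice 7: Δl = 2.8/cos42.2° = 3.780 m; N'_7 = 71·cos42.2° − 13·3.780 = 3.5; c'Δl = 57.07; W sinα = 47.7
Σc'Δl = 292.7 kN/m; ΣN' = 720.6 kN/m; ΣW sinα = 413.1 kN/m
Resisting = 292.7 + 720.6·tan23.0° = 292.7 + 305.9 = 598.5 kN/m
FS = 598.5 / 413.1 = 1.449

FS = 1.45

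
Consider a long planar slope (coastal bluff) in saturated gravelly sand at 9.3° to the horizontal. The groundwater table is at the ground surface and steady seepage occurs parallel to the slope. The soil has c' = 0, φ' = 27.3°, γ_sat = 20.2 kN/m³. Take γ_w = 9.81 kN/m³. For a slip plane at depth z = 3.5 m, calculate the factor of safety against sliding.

With seepage parallel to the slope and the water table at the surface, the effective normal stress on the slip plane uses the buoyant unit weight γ' = γ_sat − γ_w while the driving shear stress uses γ_sat:
FS = [c' + γ' z cos²β tanφ'] / [γ_sat z sinβ cosβ]
(For c' = 0 this reduces to FS = (γ'/γ_sat)·tanφ'/tanβ.)
γ' = 20.2 − 9.81 = 10.39 kN/m³
Numerator = 0.0 + 10.39·3.5·cos²9.3°·tan27.3° = 0.0 + 10.39·3.5·0.9739·0.5161 = 18.279 kPa
Denominator = 20.2·3.5·sin9.3°·cos9.3° = 20.2·3.5·0.1616·0.9869 = 11.275 kPa
FS = 18.279 / 11.275 = 1.621

FS = 1.62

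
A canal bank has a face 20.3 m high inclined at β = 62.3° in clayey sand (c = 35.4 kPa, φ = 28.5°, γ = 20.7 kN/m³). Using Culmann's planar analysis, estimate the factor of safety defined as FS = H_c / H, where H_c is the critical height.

FS = 1.55

H_c = (4c/γ) · sinβ cosφ / [1 − cos(β − φ)]
    = (4·35.4/20.7) · sin62.3°·cos28.5° / [1 − cos33.8°]
    = 6.841 · 0.7781 / 0.1690 = 31.49 m
FS = H_c / H = 31.49 / 20.3 = 1.551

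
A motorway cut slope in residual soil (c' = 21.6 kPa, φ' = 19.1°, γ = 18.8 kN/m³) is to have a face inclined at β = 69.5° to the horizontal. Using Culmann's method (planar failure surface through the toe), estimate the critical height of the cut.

Culmann's analysis gives the critical failure plane at α_cr = (β + φ')/2 = (69.5 + 19.1)/2 = 44.3°, and the critical height
H_c = (4c'/γ) · sinβ cosφ' / [1 − cos(β − φ')]
    = (4·21.6/18.8) · sin69.5°·cos19.1° / [1 − cos(50.4°)]
    = 4.596 · 0.9367·0.9449 / [1 − 0.6374]
    = 4.596 · 0.8851 / 0.3626
    = 11.22 m

H_c = 11.22 m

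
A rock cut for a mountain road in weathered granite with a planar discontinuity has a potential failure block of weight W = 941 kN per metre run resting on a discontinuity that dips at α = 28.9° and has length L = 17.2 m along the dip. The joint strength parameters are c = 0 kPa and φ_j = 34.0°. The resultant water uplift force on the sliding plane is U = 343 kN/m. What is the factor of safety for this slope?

FS = 0.71

Resolving the block weight along and normal to the plane and applying the Mohr–Coulomb strength on the joint:
N' = W cosα − U = 941·cos28.9° − 343 = 480.8 kN/m
Driving force T = W sinα = 941·sin28.9° = 454.8 kN/m
Resisting force R = c·L + N'·tanφ_j = 0·17.2 + 480.8·tan34.0° = 0.0 + 324.3 = 324.3 kN/m
FS = R / T = 324.3 / 454.8 = 0.713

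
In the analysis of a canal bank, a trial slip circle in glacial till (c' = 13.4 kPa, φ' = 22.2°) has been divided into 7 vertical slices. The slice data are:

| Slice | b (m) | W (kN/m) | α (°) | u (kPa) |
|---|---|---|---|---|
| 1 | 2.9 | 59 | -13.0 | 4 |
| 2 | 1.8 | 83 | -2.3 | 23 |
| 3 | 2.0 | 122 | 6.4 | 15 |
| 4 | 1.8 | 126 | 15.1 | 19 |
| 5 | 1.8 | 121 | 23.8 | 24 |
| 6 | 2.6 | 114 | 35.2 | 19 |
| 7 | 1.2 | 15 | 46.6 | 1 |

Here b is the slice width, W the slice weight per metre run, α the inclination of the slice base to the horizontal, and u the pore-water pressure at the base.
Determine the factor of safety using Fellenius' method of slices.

Ordinary method of slices: FS = Σ[c'·Δl_i + (W_i cosα_i − u_i·Δl_i)·tanφ'] / Σ W_i sinα_i, with Δl_i = b_i / cosα_i.
Slice 1: Δl = 2.9/cos(-13.0°) = 2.976 m; N'_1 = 59·cos(-13.0°) − 4·2.976 = 45.6; c'Δl = 39.88; W sinα = -13.3
Slice 2: Δl = 1.8/cos(-2.3°) = 1.801 m; N'_2 = 83·cos(-2.3°) − 23·1.801 = 41.5; c'Δl = 24.14; W sinα = -3.3
Slice 3: Δl = 2.0/cos6.4° = 2.013 m; N'_3 = 122·cos6.4° − 15·2.013 = 91.1; c'Δl = 26.97; W sinα = 13.6
Slice 4: Δl = 1.8/cos15.1° = 1.864 m; N'_4 = 126·cos15.1° − 19·1.864 = 86.2; c'Δl = 24.98; W sinα = 32.8
Slice 5: Δl = 1.8/cos23.8° = 1.967 m; N'_5 = 121·cos23.8° − 24·1.967 = 63.5; c'Δl = 26.36; W sinα = 48.8
Slice 6: Δl = 2.6/cos35.2° = 3.182 m; N'_6 = 114·cos35.2° − 19·3.182 = 32.7; c'Δl = 42.64; W sinα = 65.7
Slice 7: Δl = 1.2/cos46.6° = 1.747 m; N'_7 = 15·cos46.6° − 1·1.747 = 8.6; c'Δl = 23.40; W sinα = 10.9
Σc'Δl = 208.4 kN/m; ΣN' = 369.1 kN/m; ΣW sinα = 155.3 kN/m
Resisting = 208.4 + 369.1·tan22.2° = 208.4 + 150.6 = 359.0 kN/m
FS = 359.0 / 155.3 = 2.312

FS = 2.31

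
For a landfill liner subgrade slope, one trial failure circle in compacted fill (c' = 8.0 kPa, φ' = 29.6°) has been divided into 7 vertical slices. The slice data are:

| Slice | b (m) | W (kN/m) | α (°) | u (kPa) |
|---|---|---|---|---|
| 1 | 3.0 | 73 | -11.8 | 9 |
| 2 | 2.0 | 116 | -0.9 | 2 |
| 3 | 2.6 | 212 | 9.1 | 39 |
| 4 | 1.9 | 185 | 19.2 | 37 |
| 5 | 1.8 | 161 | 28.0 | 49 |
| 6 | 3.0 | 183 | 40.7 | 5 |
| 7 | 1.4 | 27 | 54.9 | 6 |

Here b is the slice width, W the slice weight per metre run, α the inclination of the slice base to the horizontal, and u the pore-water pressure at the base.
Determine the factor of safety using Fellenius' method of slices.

Ordinary method of slices: FS = Σ[c'·Δl_i + (W_i cosα_i − u_i·Δl_i)·tanφ'] / Σ W_i sinα_i, with Δl_i = b_i / cosα_i.
Slice 1: Δl = 3.0/cos(-11.8°) = 3.065 m; N'_1 = 73·cos(-11.8°) − 9·3.065 = 43.9; c'Δl = 24.52; W sinα = -14.9
Slice 2: Δl = 2.0/cos(-0.9°) = 2.000 m; N'_2 = 116·cos(-0.9°) − 2·2.000 = 112.0; c'Δl = 16.00; W sinα = -1.8
Slice 3: Δl = 2.6/cos9.1° = 2.633 m; N'_3 = 212·cos9.1° − 39·2.633 = 106.6; c'Δl = 21.07; W sinα = 33.5
Slice 4: Δl = 1.9/cos19.2° = 2.012 m; N'_4 = 185·cos19.2° − 37·2.012 = 100.3; c'Δl = 16.10; W sinα = 60.8
Slice 5: Δl = 1.8/cos28.0° = 2.039 m; N'_5 = 161·cos28.0° − 49·2.039 = 42.3; c'Δl = 16.31; W sinα = 75.6
Slice 6: Δl = 3.0/cos40.7° = 3.957 m; N'_6 = 183·cos40.7° − 5·3.957 = 119.0; c'Δl = 31.66; W sinα = 119.3
Slice 7: Δl = 1.4/cos54.9° = 2.435 m; N'_7 = 27·cos54.9° − 6·2.435 = 0.9; c'Δl = 19.48; W sinα = 22.1
Σc'Δl = 145.1 kN/m; ΣN' = 524.9 kN/m; ΣW sinα = 294.6 kN/m
Resisting = 145.1 + 524.9·tan29.6° = 145.1 + 298.2 = 443.3 kN/m
FS = 443.3 / 294.6 = 1.505

FS = 1.50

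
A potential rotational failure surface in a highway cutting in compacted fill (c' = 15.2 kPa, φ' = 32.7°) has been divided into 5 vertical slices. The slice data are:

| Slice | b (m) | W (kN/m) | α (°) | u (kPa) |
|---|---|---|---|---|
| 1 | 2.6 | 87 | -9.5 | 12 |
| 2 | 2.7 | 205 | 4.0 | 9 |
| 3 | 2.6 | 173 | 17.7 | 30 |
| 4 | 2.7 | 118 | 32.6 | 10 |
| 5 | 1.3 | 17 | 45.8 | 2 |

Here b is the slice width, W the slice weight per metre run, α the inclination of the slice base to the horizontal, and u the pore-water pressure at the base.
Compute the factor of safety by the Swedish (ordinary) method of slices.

FS = 3.52

Ordinary method of slices: FS = Σ[c'·Δl_i + (W_i cosα_i − u_i·Δl_i)·tanφ'] / Σ W_i sinα_i, with Δl_i = b_i / cosα_i.
Slice 1: Δl = 2.6/cos(-9.5°) = 2.636 m; N'_1 = 87·cos(-9.5°) − 12·2.636 = 54.2; c'Δl = 40.07; W sinα = -14.4
Slice 2: Δl = 2.7/cos4.0° = 2.707 m; N'_2 = 205·cos4.0° − 9·2.707 = 180.1; c'Δl = 41.14; W sinα = 14.3
Slice 3: Δl = 2.6/cos17.7° = 2.729 m; N'_3 = 173·cos17.7° − 30·2.729 = 82.9; c'Δl = 41.48; W sinα = 52.6
Slice 4: Δl = 2.7/cos32.6° = 3.205 m; N'_4 = 118·cos32.6° − 10·3.205 = 67.4; c'Δl = 48.71; W sinα = 63.6
Slice 5: Δl = 1.3/cos45.8° = 1.865 m; N'_5 = 17·cos45.8° − 2·1.865 = 8.1; c'Δl = 28.34; W sinα = 12.2
Σc'Δl = 199.8 kN/m; ΣN' = 392.7 kN/m; ΣW sinα = 128.3 kN/m
Resisting = 199.8 + 392.7·tan32.7° = 199.8 + 252.1 = 451.9 kN/m
FS = 451.9 / 128.3 = 3.522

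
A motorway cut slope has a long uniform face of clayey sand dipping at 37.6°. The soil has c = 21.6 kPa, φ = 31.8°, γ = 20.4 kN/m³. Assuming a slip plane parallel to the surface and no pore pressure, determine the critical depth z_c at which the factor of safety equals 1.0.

Setting FS = 1.00 in FS = [c + γz cos²β tanφ] / [γz sinβ cosβ] and solving for z:
z = c / [γ cosβ (FS·sinβ − cosβ·tanφ)]
  = 21.6 / [20.4·cos37.6°·(1.00·sin37.6° − cos37.6°·tan31.8°)]
  = 21.6 / [20.4·0.7923·(1.00·0.6101 − 0.7923·0.6200)]
  = 21.6 / 1.9218 = 11.239 m

z_c = 11.24 m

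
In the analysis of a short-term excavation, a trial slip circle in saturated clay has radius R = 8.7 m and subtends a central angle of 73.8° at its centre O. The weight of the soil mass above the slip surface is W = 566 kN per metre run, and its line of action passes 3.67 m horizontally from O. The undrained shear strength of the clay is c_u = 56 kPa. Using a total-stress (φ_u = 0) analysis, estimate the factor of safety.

FS = 2.63

Taking moments about the centre O, the resisting moment is provided by the undrained shear strength acting along the arc:
Arc length L_a = R·θ = 8.7·(73.8°·π/180) = 8.7·1.2881 = 11.21 m
M_R = c_u·L_a·R = 56·11.21·8.7 = 5459.6 kN·m/m
M_D = W·d = 566·3.67 = 2077.2 kN·m/m
FS = M_R / M_D = 5459.6 / 2077.2 = 2.628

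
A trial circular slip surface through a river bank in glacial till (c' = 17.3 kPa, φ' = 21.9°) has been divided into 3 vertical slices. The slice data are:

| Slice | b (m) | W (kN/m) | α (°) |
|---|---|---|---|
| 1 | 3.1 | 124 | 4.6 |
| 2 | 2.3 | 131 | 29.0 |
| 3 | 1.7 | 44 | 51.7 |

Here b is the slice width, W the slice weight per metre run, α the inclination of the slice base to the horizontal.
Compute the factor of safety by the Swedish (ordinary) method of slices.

Ordinary method of slices: FS = Σ[c'·Δl_i + (W_i cosα_i)·tanφ'] / Σ W_i sinα_i, with Δl_i = b_i / cosα_i.
Slice 1: Δl = 3.1/cos4.6° = 3.110 m; N'_1 = 124·cos4.6° = 123.6; c'Δl = 53.80; W sinα = 9.9
Slice 2: Δl = 2.3/cos29.0° = 2.630 m; N'_2 = 131·cos29.0° = 114.6; c'Δl = 45.49; W sinα = 63.5
Slice 3: Δl = 1.7/cos51.7° = 2.743 m; N'_3 = 44·cos51.7° = 27.3; c'Δl = 47.45; W sinα = 34.5
Σc'Δl = 146.7 kN/m; ΣN' = 265.4 kN/m; ΣW sinα = 108.0 kN/m
Resisting = 146.7 + 265.4·tan21.9° = 146.7 + 106.7 = 253.5 kN/m
FS = 253.5 / 108.0 = 2.347

FS = 2.35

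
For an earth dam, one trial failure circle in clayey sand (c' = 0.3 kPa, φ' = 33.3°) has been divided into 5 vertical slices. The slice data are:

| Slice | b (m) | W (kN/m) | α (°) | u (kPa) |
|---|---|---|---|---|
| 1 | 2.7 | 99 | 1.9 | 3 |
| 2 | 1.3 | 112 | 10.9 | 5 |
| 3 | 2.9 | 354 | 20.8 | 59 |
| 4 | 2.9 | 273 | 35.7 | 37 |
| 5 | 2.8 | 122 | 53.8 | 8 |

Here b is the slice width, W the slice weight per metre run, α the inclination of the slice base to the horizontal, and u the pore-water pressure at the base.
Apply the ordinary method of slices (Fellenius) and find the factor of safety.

FS = 0.76

Ordinary method of slices: FS = Σ[c'·Δl_i + (W_i cosα_i − u_i·Δl_i)·tanφ'] / Σ W_i sinα_i, with Δl_i = b_i / cosα_i.
Slice 1: Δl = 2.7/cos1.9° = 2.701 m; N'_1 = 99·cos1.9° − 3·2.701 = 90.8; c'Δl = 0.81; W sinα = 3.3
Slice 2: Δl = 1.3/cos10.9° = 1.324 m; N'_2 = 112·cos10.9° − 5·1.324 = 103.4; c'Δl = 0.40; W sinα = 21.2
Slice 3: Δl = 2.9/cos20.8° = 3.102 m; N'_3 = 354·cos20.8° − 59·3.102 = 147.9; c'Δl = 0.93; W sinα = 125.7
Slice 4: Δl = 2.9/cos35.7° = 3.571 m; N'_4 = 273·cos35.7° − 37·3.571 = 89.6; c'Δl = 1.07; W sinα = 159.3
Slice 5: Δl = 2.8/cos53.8° = 4.741 m; N'_5 = 122·cos53.8° − 8·4.741 = 34.1; c'Δl = 1.42; W sinα = 98.4
Σc'Δl = 4.6 kN/m; ΣN' = 465.8 kN/m; ΣW sinα = 407.9 kN/m
Resisting = 4.6 + 465.8·tan33.3° = 4.6 + 306.0 = 310.6 kN/m
FS = 310.6 / 407.9 = 0.761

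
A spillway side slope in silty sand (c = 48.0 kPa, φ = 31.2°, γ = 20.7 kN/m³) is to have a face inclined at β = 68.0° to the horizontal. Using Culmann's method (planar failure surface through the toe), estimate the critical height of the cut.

Culmann's analysis gives the critical failure plane at α_cr = (β + φ)/2 = (68.0 + 31.2)/2 = 49.6°, and the critical height
H_c = (4c/γ) · sinβ cosφ / [1 − cos(β − φ)]
    = (4·48.0/20.7) · sin68.0°·cos31.2° / [1 − cos(36.8°)]
    = 9.275 · 0.9272·0.8554 / [1 − 0.8007]
    = 9.275 · 0.7931 / 0.1993
    = 36.92 m

H_c = 36.92 m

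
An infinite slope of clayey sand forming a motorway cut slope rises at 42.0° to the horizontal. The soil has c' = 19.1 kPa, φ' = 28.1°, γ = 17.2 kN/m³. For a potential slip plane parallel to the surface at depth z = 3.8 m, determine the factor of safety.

FS = 1.18

For an infinite slope with a slip plane parallel to the surface (no pore pressure): FS = [c' + γz cos²β tanφ'] / [γz sinβ cosβ].
γz = 17.2·3.8 = 65.36 kN/m²
Numerator = 19.1 + 65.36·cos²42.0°·tan28.1° = 19.1 + 65.36·0.5523·0.5340 = 38.373 kPa
Denominator = 65.36·sin42.0°·cos42.0° = 65.36·0.6691·0.7431 = 32.501 kPa
FS = 38.373 / 32.501 = 1.181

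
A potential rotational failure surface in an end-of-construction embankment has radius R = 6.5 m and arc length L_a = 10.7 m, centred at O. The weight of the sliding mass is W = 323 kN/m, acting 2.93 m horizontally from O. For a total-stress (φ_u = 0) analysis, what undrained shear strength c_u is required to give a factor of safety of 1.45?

c_u = 19.7 kPa

FS = c_u·L_a·R / (W·d), so c_u = FS·W·d / (L_a·R).
c_u = 1.45·323·2.93 / (10.70·6.5) = 1372.3 / 69.55 = 19.73 kPa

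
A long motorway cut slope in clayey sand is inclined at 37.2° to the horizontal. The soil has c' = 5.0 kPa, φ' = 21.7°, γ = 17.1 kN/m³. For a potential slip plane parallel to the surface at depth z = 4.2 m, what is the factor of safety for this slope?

FS = 0.67

For an infinite slope with a slip plane parallel to the surface (no pore pressure): FS = [c' + γz cos²β tanφ'] / [γz sinβ cosβ].
γz = 17.1·4.2 = 71.82 kN/m²
Numerator = 5.0 + 71.82·cos²37.2°·tan21.7° = 5.0 + 71.82·0.6345·0.3979 = 23.133 kPa
Denominator = 71.82·sin37.2°·cos37.2° = 71.82·0.6046·0.7965 = 34.587 kPa
FS = 23.133 / 34.587 = 0.669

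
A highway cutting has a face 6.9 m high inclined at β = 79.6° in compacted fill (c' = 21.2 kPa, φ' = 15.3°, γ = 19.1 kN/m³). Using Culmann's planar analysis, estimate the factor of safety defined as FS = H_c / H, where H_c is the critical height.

FS = 1.08

H_c = (4c'/γ) · sinβ cosφ' / [1 − cos(β − φ')]
    = (4·21.2/19.1) · sin79.6°·cos15.3° / [1 − cos64.3°]
    = 4.440 · 0.9487 / 0.5663 = 7.44 m
FS = H_c / H = 7.44 / 6.9 = 1.078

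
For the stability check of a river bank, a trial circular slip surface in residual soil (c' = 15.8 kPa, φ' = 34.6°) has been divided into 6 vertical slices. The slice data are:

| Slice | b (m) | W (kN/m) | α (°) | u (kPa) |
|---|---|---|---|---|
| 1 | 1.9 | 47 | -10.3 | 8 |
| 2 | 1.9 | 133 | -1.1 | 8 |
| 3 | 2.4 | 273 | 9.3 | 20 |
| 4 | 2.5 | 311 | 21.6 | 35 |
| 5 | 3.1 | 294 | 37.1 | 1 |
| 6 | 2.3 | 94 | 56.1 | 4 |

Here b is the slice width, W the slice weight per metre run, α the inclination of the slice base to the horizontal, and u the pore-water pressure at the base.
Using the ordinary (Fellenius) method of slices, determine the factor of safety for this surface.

Ordinary method of slices: FS = Σ[c'·Δl_i + (W_i cosα_i − u_i·Δl_i)·tanφ'] / Σ W_i sinα_i, with Δl_i = b_i / cosα_i.
Slice 1: Δl = 1.9/cos(-10.3°) = 1.931 m; N'_1 = 47·cos(-10.3°) − 8·1.931 = 30.8; c'Δl = 30.51; W sinα = -8.4
Slice 2: Δl = 1.9/cos(-1.1°) = 1.900 m; N'_2 = 133·cos(-1.1°) − 8·1.900 = 117.8; c'Δl = 30.03; W sinα = -2.6
Slice 3: Δl = 2.4/cos9.3° = 2.432 m; N'_3 = 273·cos9.3° − 20·2.432 = 220.8; c'Δl = 38.43; W sinα = 44.1
Slice 4: Δl = 2.5/cos21.6° = 2.689 m; N'_4 = 311·cos21.6° − 35·2.689 = 195.1; c'Δl = 42.48; W sinα = 114.5
Slice 5: Δl = 3.1/cos37.1° = 3.887 m; N'_5 = 294·cos37.1° − 1·3.887 = 230.6; c'Δl = 61.41; W sinα = 177.3
Slice 6: Δl = 2.3/cos56.1° = 4.124 m; N'_6 = 94·cos56.1° − 4·4.124 = 35.9; c'Δl = 65.16; W sinα = 78.0
Σc'Δl = 268.0 kN/m; ΣN' = 830.9 kN/m; ΣW sinα = 403.0 kN/m
Resisting = 268.0 + 830.9·tan34.6° = 268.0 + 573.2 = 841.2 kN/m
FS = 841.2 / 403.0 = 2.087

FS = 2.09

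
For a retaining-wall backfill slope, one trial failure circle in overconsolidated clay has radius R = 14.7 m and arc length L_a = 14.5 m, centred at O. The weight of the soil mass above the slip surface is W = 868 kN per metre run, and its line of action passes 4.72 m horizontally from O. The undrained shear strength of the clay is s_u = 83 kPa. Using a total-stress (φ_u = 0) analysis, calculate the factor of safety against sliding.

Taking moments about the centre O, the resisting moment is provided by the undrained shear strength acting along the arc:
M_R = s_u·L_a·R = 83·14.50·14.7 = 17691.5 kN·m/m
M_D = W·d = 868·4.72 = 4097.0 kN·m/m
FS = M_R / M_D = 17691.5 / 4097.0 = 4.318

FS = 4.32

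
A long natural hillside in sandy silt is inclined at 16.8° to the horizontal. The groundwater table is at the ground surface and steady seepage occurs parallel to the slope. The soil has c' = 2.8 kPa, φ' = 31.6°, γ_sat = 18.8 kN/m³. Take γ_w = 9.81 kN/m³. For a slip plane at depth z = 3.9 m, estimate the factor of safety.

With seepage parallel to the slope and the water table at the surface, the effective normal stress on the slip plane uses the buoyant unit weight γ' = γ_sat − γ_w while the driving shear stress uses γ_sat:
FS = [c' + γ' z cos²β tanφ'] / [γ_sat z sinβ cosβ]
γ' = 18.8 − 9.81 = 8.99 kN/m³
Numerator = 2.8 + 8.99·3.9·cos²16.8°·tan31.6° = 2.8 + 8.99·3.9·0.9165·0.6152 = 22.568 kPa
Denominator = 18.8·3.9·sin16.8°·cos16.8° = 18.8·3.9·0.2890·0.9573 = 20.287 kPa
FS = 22.568 / 20.287 = 1.112

FS = 1.11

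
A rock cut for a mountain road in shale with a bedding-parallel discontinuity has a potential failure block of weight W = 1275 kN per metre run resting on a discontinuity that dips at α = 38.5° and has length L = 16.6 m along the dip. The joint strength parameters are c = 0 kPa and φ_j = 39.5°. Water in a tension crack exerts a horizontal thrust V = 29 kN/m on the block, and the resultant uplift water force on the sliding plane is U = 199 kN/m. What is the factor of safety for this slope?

Resolving the block weight along and normal to the plane and applying the Mohr–Coulomb strength on the joint:
N' = W cosα − U − V sinα = 1275·cos38.5° − 199 − 29·sin38.5° = 780.8 kN/m
Driving force T = W sinα + V cosα = 1275·sin38.5° + 29·cos38.5° = 816.4 kN/m
Resisting force R = c·L + N'·tanφ_j = 0·16.6 + 780.8·tan39.5° = 0.0 + 643.6 = 643.6 kN/m
FS = R / T = 643.6 / 816.4 = 0.788

FS = 0.79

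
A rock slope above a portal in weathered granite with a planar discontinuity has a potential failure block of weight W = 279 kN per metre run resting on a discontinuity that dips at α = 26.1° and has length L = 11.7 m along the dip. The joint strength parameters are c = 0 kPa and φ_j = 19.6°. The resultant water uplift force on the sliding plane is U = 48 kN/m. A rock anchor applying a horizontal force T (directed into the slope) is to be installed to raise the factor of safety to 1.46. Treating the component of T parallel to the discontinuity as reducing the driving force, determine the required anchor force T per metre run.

Resolving forces along and normal to the sliding plane, with the horizontal anchor force T adding T·sinα to the effective normal force and T·cosα acting up the plane against the driving force:
FS = [cL + (W cosα − U + T sinα) tanφ_j] / [W sinα − T cosα]
Without the anchor: N' = 202.5 kN/m, driving T_d = 122.7 kN/m, resisting R = 0·11.7 + 202.5·tan19.6° = 72.1 kN/m, FS = 0.59.
Setting FS = 1.46 and solving for T:
1.46·(122.7 − T cos26.1°) = 72.1 + T sin26.1°·tan19.6°
T·(sin26.1°·tan19.6° + 1.46·cos26.1°) = 1.46·122.7 − 72.1
T·(0.4399·0.3561 + 1.46·0.8980) = 179.2 − 72.1 = 107.1
T·1.4678 = 107.1
T = 73.0 kN/m

T = 73 kN/m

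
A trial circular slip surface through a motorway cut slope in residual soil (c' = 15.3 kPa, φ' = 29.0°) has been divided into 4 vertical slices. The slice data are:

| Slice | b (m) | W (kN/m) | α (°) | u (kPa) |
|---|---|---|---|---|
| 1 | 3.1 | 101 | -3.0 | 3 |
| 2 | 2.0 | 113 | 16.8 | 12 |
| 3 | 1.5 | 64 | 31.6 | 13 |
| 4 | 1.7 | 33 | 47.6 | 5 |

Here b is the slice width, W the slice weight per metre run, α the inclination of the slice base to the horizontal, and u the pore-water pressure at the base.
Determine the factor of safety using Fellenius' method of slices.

FS = 3.10

Ordinary method of slices: FS = Σ[c'·Δl_i + (W_i cosα_i − u_i·Δl_i)·tanφ'] / Σ W_i sinα_i, with Δl_i = b_i / cosα_i.
Slice 1: Δl = 3.1/cos(-3.0°) = 3.104 m; N'_1 = 101·cos(-3.0°) − 3·3.104 = 91.5; c'Δl = 47.50; W sinα = -5.3
Slice 2: Δl = 2.0/cos16.8° = 2.089 m; N'_2 = 113·cos16.8° − 12·2.089 = 83.1; c'Δl = 31.96; W sinα = 32.7
Slice 3: Δl = 1.5/cos31.6° = 1.761 m; N'_3 = 64·cos31.6° − 13·1.761 = 31.6; c'Δl = 26.95; W sinα = 33.5
Slice 4: Δl = 1.7/cos47.6° = 2.521 m; N'_4 = 33·cos47.6° − 5·2.521 = 9.6; c'Δl = 38.57; W sinα = 24.4
Σc'Δl = 145.0 kN/m; ΣN' = 215.9 kN/m; ΣW sinα = 85.3 kN/m
Resisting = 145.0 + 215.9·tan29.0° = 145.0 + 119.7 = 264.7 kN/m
FS = 264.7 / 85.3 = 3.104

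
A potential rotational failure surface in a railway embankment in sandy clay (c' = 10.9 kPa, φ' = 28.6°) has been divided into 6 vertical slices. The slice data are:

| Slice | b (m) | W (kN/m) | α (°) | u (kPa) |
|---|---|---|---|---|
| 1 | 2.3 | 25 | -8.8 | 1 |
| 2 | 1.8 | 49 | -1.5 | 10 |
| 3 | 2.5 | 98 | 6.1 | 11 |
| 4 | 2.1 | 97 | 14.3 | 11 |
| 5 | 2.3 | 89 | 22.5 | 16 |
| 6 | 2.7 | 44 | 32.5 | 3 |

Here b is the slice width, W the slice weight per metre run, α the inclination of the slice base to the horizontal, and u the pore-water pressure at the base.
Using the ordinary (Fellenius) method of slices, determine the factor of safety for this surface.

Ordinary method of slices: FS = Σ[c'·Δl_i + (W_i cosα_i − u_i·Δl_i)·tanφ'] / Σ W_i sinα_i, with Δl_i = b_i / cosα_i.
Slice 1: Δl = 2.3/cos(-8.8°) = 2.327 m; N'_1 = 25·cos(-8.8°) − 1·2.327 = 22.4; c'Δl = 25.37; W sinα = -3.8
Slice 2: Δl = 1.8/cos(-1.5°) = 1.801 m; N'_2 = 49·cos(-1.5°) − 10·1.801 = 31.0; c'Δl = 19.63; W sinα = -1.3
Slice 3: Δl = 2.5/cos6.1° = 2.514 m; N'_3 = 98·cos6.1° − 11·2.514 = 69.8; c'Δl = 27.41; W sinα = 10.4
Slice 4: Δl = 2.1/cos14.3° = 2.167 m; N'_4 = 97·cos14.3° − 11·2.167 = 70.2; c'Δl = 23.62; W sinα = 24.0
Slice 5: Δl = 2.3/cos22.5° = 2.490 m; N'_5 = 89·cos22.5° − 16·2.490 = 42.4; c'Δl = 27.14; W sinα = 34.1
Slice 6: Δl = 2.7/cos32.5° = 3.201 m; N'_6 = 44·cos32.5° − 3·3.201 = 27.5; c'Δl = 34.89; W sinα = 23.6
Σc'Δl = 158.1 kN/m; ΣN' = 263.2 kN/m; ΣW sinα = 87.0 kN/m
Resisting = 158.1 + 263.2·tan28.6° = 158.1 + 143.5 = 301.6 kN/m
FS = 301.6 / 87.0 = 3.468

FS = 3.47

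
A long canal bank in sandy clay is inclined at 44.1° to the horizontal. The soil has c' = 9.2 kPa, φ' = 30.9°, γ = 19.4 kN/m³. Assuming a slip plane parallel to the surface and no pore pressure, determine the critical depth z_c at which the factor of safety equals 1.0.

z_c = 2.48 m

Setting FS = 1.00 in FS = [c' + γz cos²β tanφ'] / [γz sinβ cosβ] and solving for z:
z = c' / [γ cosβ (FS·sinβ − cosβ·tanφ')]
  = 9.2 / [19.4·cos44.1°·(1.00·sin44.1° − cos44.1°·tan30.9°)]
  = 9.2 / [19.4·0.7181·(1.00·0.6959 − 0.7181·0.5985)]
  = 9.2 / 3.7075 = 2.481 m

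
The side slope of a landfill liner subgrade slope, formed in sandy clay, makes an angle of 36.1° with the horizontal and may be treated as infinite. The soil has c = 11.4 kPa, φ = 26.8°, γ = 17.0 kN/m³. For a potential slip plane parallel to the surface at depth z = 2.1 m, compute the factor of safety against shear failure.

For an infinite slope with a slip plane parallel to the surface (no pore pressure): FS = [c + γz cos²β tanφ] / [γz sinβ cosβ].
γz = 17.0·2.1 = 35.70 kN/m²
Numerator = 11.4 + 35.70·cos²36.1°·tan26.8° = 11.4 + 35.70·0.6528·0.5051 = 23.173 kPa
Denominator = 35.70·sin36.1°·cos36.1° = 35.70·0.5892·0.8080 = 16.996 kPa
FS = 23.173 / 16.996 = 1.363

FS = 1.36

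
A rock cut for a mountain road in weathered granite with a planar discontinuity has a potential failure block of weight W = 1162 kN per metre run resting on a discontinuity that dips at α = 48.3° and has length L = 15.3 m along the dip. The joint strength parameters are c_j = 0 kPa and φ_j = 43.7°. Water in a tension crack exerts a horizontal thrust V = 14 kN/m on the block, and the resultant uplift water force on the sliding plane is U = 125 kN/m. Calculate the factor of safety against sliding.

Resolving the block weight along and normal to the plane and applying the Mohr–Coulomb strength on the joint:
N' = W cosα − U − V sinα = 1162·cos48.3° − 125 − 14·sin48.3° = 637.5 kN/m
Driving force T = W sinα + V cosα = 1162·sin48.3° + 14·cos48.3° = 876.9 kN/m
Resisting force R = c_j·L + N'·tanφ_j = 0·15.3 + 637.5·tan43.7° = 0.0 + 609.3 = 609.3 kN/m
FS = R / T = 609.3 / 876.9 = 0.695

FS = 0.69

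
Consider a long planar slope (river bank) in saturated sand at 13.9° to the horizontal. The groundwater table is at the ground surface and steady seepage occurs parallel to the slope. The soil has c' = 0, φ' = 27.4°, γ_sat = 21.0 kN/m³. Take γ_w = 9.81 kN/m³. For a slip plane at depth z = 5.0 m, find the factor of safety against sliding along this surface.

With seepage parallel to the slope and the water table at the surface, the effective normal stress on the slip plane uses the buoyant unit weight γ' = γ_sat − γ_w while the driving shear stress uses γ_sat:
FS = [c' + γ' z cos²β tanφ'] / [γ_sat z sinβ cosβ]
(For c' = 0 this reduces to FS = (γ'/γ_sat)·tanφ'/tanβ.)
γ' = 21.0 − 9.81 = 11.19 kN/m³
Numerator = 0.0 + 11.19·5.0·cos²13.9°·tan27.4° = 0.0 + 11.19·5.0·0.9423·0.5184 = 27.328 kPa
Denominator = 21.0·5.0·sin13.9°·cos13.9° = 21.0·5.0·0.2402·0.9707 = 24.485 kPa
FS = 27.328 / 24.485 = 1.116

FS = 1.12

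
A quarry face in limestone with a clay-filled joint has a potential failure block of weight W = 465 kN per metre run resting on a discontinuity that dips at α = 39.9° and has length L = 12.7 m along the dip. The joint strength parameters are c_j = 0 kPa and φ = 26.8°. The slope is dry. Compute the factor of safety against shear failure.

FS = 0.60

Resolving the block weight along and normal to the plane and applying the Mohr–Coulomb strength on the joint:
N' = W cosα = 465·cos39.9° = 356.7 kN/m
Driving force T = W sinα = 465·sin39.9° = 298.3 kN/m
Resisting force R = c_j·L + N'·tanφ = 0·12.7 + 356.7·tan26.8° = 0.0 + 180.2 = 180.2 kN/m
FS = R / T = 180.2 / 298.3 = 0.604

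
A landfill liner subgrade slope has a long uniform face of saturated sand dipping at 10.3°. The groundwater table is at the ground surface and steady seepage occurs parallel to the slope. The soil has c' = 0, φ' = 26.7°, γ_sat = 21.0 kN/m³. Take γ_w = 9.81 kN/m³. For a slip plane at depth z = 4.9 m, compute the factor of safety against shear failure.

With seepage parallel to the slope and the water table at the surface, the effective normal stress on the slip plane uses the buoyant unit weight γ' = γ_sat − γ_w while the driving shear stress uses γ_sat:
FS = [c' + γ' z cos²β tanφ'] / [γ_sat z sinβ cosβ]
(For c' = 0 this reduces to FS = (γ'/γ_sat)·tanφ'/tanβ.)
γ' = 21.0 − 9.81 = 11.19 kN/m³
Numerator = 0.0 + 11.19·4.9·cos²10.3°·tan26.7° = 0.0 + 11.19·4.9·0.9680·0.5029 = 26.695 kPa
Denominator = 21.0·4.9·sin10.3°·cos10.3° = 21.0·4.9·0.1788·0.9839 = 18.102 kPa
FS = 26.695 / 18.102 = 1.475

FS = 1.47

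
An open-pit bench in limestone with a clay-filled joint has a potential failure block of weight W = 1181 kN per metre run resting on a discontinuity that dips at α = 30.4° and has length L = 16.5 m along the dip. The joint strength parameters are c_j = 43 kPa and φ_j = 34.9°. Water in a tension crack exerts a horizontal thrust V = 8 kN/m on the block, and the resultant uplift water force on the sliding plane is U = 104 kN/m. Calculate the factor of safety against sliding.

FS = 2.22

Resolving the block weight along and normal to the plane and applying the Mohr–Coulomb strength on the joint:
N' = W cosα − U − V sinα = 1181·cos30.4° − 104 − 8·sin30.4° = 910.6 kN/m
Driving force T = W sinα + V cosα = 1181·sin30.4° + 8·cos30.4° = 604.5 kN/m
Resisting force R = c_j·L + N'·tanφ_j = 43·16.5 + 910.6·tan34.9° = 709.5 + 635.2 = 1344.7 kN/m
FS = R / T = 1344.7 / 604.5 = 2.224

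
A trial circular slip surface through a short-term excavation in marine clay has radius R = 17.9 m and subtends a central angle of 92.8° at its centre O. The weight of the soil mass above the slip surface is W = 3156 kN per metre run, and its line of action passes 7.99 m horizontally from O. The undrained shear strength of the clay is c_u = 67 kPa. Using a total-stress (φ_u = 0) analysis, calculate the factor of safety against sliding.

Taking moments about the centre O, the resisting moment is provided by the undrained shear strength acting along the arc:
Arc length L_a = R·θ = 17.9·(92.8°·π/180) = 17.9·1.6197 = 28.99 m
M_R = c_u·L_a·R = 67·28.99·17.9 = 34770.1 kN·m/m
M_D = W·d = 3156·7.99 = 25216.4 kN·m/m
FS = M_R / M_D = 34770.1 / 25216.4 = 1.379

FS = 1.38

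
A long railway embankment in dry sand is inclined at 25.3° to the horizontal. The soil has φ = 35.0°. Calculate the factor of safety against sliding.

For a dry cohesionless infinite slope the factor of safety is FS = tanφ / tanβ.
FS = tan35.0° / tan25.3° = 0.7002 / 0.4727 = 1.481

FS = 1.48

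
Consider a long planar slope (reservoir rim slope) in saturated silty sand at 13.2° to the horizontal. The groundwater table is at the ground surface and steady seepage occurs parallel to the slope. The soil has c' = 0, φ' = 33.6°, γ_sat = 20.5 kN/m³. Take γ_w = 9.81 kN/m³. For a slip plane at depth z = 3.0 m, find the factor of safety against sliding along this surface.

With seepage parallel to the slope and the water table at the surface, the effective normal stress on the slip plane uses the buoyant unit weight γ' = γ_sat − γ_w while the driving shear stress uses γ_sat:
FS = [c' + γ' z cos²β tanφ'] / [γ_sat z sinβ cosβ]
(For c' = 0 this reduces to FS = (γ'/γ_sat)·tanφ'/tanβ.)
γ' = 20.5 − 9.81 = 10.69 kN/m³
Numerator = 0.0 + 10.69·3.0·cos²13.2°·tan33.6° = 0.0 + 10.69·3.0·0.9479·0.6644 = 20.196 kPa
Denominator = 20.5·3.0·sin13.2°·cos13.2° = 20.5·3.0·0.2284·0.9736 = 13.673 kPa
FS = 20.196 / 13.673 = 1.477

FS = 1.48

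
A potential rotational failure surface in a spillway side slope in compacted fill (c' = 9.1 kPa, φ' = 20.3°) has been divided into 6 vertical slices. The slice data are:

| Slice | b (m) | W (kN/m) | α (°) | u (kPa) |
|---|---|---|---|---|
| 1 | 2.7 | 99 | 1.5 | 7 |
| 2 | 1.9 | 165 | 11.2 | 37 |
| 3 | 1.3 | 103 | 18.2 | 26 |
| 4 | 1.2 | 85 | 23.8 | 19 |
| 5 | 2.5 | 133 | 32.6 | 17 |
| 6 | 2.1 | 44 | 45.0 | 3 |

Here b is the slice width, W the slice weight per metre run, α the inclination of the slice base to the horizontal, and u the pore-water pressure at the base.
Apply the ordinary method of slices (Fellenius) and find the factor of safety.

FS = 1.26

Ordinary method of slices: FS = Σ[c'·Δl_i + (W_i cosα_i − u_i·Δl_i)·tanφ'] / Σ W_i sinα_i, with Δl_i = b_i / cosα_i.
Slice 1: Δl = 2.7/cos1.5° = 2.701 m; N'_1 = 99·cos1.5° − 7·2.701 = 80.1; c'Δl = 24.58; W sinα = 2.6
Slice 2: Δl = 1.9/cos11.2° = 1.937 m; N'_2 = 165·cos11.2° − 37·1.937 = 90.2; c'Δl = 17.63; W sinα = 32.0
Slice 3: Δl = 1.3/cos18.2° = 1.368 m; N'_3 = 103·cos18.2° − 26·1.368 = 62.3; c'Δl = 12.45; W sinα = 32.2
Slice 4: Δl = 1.2/cos23.8° = 1.312 m; N'_4 = 85·cos23.8° − 19·1.312 = 52.9; c'Δl = 11.93; W sinα = 34.3
Slice 5: Δl = 2.5/cos32.6° = 2.968 m; N'_5 = 133·cos32.6° − 17·2.968 = 61.6; c'Δl = 27.00; W sinα = 71.7
Slice 6: Δl = 2.1/cos45.0° = 2.970 m; N'_6 = 44·cos45.0° − 3·2.970 = 22.2; c'Δl = 27.03; W sinα = 31.1
Σc'Δl = 120.6 kN/m; ΣN' = 369.2 kN/m; ΣW sinα = 203.9 kN/m
Resisting = 120.6 + 369.2·tan20.3° = 120.6 + 136.6 = 257.2 kN/m
FS = 257.2 / 203.9 = 1.261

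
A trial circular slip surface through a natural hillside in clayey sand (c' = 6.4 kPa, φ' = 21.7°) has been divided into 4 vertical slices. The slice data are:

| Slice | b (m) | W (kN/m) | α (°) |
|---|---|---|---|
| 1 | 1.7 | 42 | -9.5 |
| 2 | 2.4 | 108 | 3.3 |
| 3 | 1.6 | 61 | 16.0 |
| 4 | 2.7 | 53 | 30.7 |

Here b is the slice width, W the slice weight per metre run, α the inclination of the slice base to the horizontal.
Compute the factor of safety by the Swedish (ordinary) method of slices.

Ordinary method of slices: FS = Σ[c'·Δl_i + (W_i cosα_i)·tanφ'] / Σ W_i sinα_i, with Δl_i = b_i / cosα_i.
Slice 1: Δl = 1.7/cos(-9.5°) = 1.724 m; N'_1 = 42·cos(-9.5°) = 41.4; c'Δl = 11.03; W sinα = -6.9
Slice 2: Δl = 2.4/cos3.3° = 2.404 m; N'_2 = 108·cos3.3° = 107.8; c'Δl = 15.39; W sinα = 6.2
Slice 3: Δl = 1.6/cos16.0° = 1.664 m; N'_3 = 61·cos16.0° = 58.6; c'Δl = 10.65; W sinα = 16.8
Slice 4: Δl = 2.7/cos30.7° = 3.140 m; N'_4 = 53·cos30.7° = 45.6; c'Δl = 20.10; W sinα = 27.1
Σc'Δl = 57.2 kN/m; ΣN' = 253.5 kN/m; ΣW sinα = 43.2 kN/m
Resisting = 57.2 + 253.5·tan21.7° = 57.2 + 100.9 = 158.0 kN/m
FS = 158.0 / 43.2 = 3.662

FS = 3.66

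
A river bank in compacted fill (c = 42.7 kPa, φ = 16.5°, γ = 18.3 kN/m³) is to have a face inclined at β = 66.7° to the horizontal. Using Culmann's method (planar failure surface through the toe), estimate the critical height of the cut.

Culmann's analysis gives the critical failure plane at α_cr = (β + φ)/2 = (66.7 + 16.5)/2 = 41.6°, and the critical height
H_c = (4c/γ) · sinβ cosφ / [1 − cos(β − φ)]
    = (4·42.7/18.3) · sin66.7°·cos16.5° / [1 − cos(50.2°)]
    = 9.333 · 0.9184·0.9588 / [1 − 0.6401]
    = 9.333 · 0.8806 / 0.3599
    = 22.84 m

H_c = 22.84 m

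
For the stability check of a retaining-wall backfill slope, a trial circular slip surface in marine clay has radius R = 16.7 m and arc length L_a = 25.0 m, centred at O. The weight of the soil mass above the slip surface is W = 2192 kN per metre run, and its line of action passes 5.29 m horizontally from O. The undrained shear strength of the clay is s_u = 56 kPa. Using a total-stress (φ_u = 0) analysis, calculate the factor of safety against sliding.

Taking moments about the centre O, the resisting moment is provided by the undrained shear strength acting along the arc:
M_R = s_u·L_a·R = 56·25.00·16.7 = 23380.0 kN·m/m
M_D = W·d = 2192·5.29 = 11595.7 kN·m/m
FS = M_R / M_D = 23380.0 / 11595.7 = 2.016

FS = 2.02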